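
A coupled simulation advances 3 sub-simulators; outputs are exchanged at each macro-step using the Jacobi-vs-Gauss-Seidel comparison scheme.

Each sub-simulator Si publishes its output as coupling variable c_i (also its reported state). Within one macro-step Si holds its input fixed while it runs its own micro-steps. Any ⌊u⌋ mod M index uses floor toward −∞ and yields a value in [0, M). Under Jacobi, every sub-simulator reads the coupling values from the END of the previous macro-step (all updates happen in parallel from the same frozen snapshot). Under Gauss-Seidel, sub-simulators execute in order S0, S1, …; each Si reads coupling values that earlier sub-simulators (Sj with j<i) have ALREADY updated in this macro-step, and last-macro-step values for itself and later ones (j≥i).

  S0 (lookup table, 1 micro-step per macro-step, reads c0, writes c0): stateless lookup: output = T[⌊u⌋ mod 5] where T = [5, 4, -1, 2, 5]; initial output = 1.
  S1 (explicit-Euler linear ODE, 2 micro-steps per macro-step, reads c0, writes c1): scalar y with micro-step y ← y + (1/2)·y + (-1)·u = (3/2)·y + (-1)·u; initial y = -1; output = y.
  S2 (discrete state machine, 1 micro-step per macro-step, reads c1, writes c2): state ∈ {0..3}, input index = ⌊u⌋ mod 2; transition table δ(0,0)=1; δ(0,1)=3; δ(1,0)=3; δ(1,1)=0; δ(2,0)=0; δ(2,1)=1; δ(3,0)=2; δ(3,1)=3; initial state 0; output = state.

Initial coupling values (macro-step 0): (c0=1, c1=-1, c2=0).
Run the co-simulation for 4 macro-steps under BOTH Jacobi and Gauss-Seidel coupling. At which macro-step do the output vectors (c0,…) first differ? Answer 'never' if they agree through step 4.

[Jacobi] macro 1: S0 reads c0=1 → after 1×micro: 4; S1 reads c0=1 → after 2×micro: -19/4; S2 reads c1=-1 → after 1×micro: 3 ⇒ (c0=4, c1=-19/4, c2=3)
[Jacobi] macro 2: S0 reads c0=4 → after 1×micro: 5; S1 reads c0=4 → after 2×micro: -331/16; S2 reads c1=-19/4 → after 1×micro: 3 ⇒ (c0=5, c1=-331/16, c2=3)
[Jacobi] macro 3: S0 reads c0=5 → after 1×micro: 5; S1 reads c0=5 → after 2×micro: -3779/64; S2 reads c1=-331/16 → after 1×micro: 3 ⇒ (c0=5, c1=-3779/64, c2=3)
[Jacobi] macro 4: S0 reads c0=5 → after 1×micro: 5; S1 reads c0=5 → after 2×micro: -37211/256; S2 reads c1=-3779/64 → after 1×micro: 2 ⇒ (c0=5, c1=-37211/256, c2=2)
[Gauss-Seidel] macro 1: S0 reads c0=1 → after 1×micro: 4; S1 reads c0=4 → after 2×micro: -49/4; S2 reads c1=-49/4 → after 1×micro: 3 ⇒ (c0=4, c1=-49/4, c2=3)
[Gauss-Seidel] macro 2: S0 reads c0=4 → after 1×micro: 5; S1 reads c0=5 → after 2×micro: -641/16; S2 reads c1=-641/16 → after 1×micro: 3 ⇒ (c0=5, c1=-641/16, c2=3)
[Gauss-Seidel] macro 3: S0 reads c0=5 → after 1×micro: 5; S1 reads c0=5 → after 2×micro: -6569/64; S2 reads c1=-6569/64 → after 1×micro: 3 ⇒ (c0=5, c1=-6569/64, c2=3)
[Gauss-Seidel] macro 4: S0 reads c0=5 → after 1×micro: 5; S1 reads c0=5 → after 2×micro: -62321/256; S2 reads c1=-62321/256 → after 1×micro: 2 ⇒ (c0=5, c1=-62321/256, c2=2)

first divergence at macro-step: 1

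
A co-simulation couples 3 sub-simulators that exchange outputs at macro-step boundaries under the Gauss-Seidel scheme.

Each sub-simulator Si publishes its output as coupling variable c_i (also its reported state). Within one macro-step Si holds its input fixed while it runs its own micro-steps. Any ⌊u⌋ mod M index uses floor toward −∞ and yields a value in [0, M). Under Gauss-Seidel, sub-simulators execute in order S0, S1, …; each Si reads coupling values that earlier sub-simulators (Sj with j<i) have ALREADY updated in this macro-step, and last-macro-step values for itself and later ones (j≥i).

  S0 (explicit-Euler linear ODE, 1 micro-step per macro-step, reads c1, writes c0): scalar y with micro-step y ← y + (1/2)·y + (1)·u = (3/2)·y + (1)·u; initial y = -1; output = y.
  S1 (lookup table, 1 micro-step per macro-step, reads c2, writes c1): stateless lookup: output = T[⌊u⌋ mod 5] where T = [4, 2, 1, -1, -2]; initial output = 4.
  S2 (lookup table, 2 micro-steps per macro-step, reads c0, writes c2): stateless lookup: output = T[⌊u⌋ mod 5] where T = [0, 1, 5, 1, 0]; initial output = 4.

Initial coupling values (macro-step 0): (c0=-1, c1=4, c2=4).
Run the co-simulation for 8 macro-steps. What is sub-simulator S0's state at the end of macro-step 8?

macro 1: S0 reads c1=4 → after 1×micro: 5/2; S1 reads c2=4 → after 1×micro: -2; S2 reads c0=5/2 → after 2×micro: 5 ⇒ (c0=5/2, c1=-2, c2=5)
macro 2: S0 reads c1=-2 → after 1×micro: 7/4; S1 reads c2=5 → after 1×micro: 4; S2 reads c0=7/4 → after 2×micro: 1 ⇒ (c0=7/4, c1=4, c2=1)
macro 3: S0 reads c1=4 → after 1×micro: 53/8; S1 reads c2=1 → after 1×micro: 2; S2 reads c0=53/8 → after 2×micro: 1 ⇒ (c0=53/8, c1=2, c2=1)
macro 4: S0 reads c1=2 → after 1×micro: 191/16; S1 reads c2=1 → after 1×micro: 2; S2 reads c0=191/16 → after 2×micro: 1 ⇒ (c0=191/16, c1=2, c2=1)
macro 5: S0 reads c1=2 → after 1×micro: 637/32; S1 reads c2=1 → after 1×micro: 2; S2 reads c0=637/32 → after 2×micro: 0 ⇒ (c0=637/32, c1=2, c2=0)
macro 6: S0 reads c1=2 → after 1×micro: 2039/64; S1 reads c2=0 → after 1×micro: 4; S2 reads c0=2039/64 → after 2×micro: 1 ⇒ (c0=2039/64, c1=4, c2=1)
macro 7: S0 reads c1=4 → after 1×micro: 6629/128; S1 reads c2=1 → after 1×micro: 2; S2 reads c0=6629/128 → after 2×micro: 1 ⇒ (c0=6629/128, c1=2, c2=1)
macro 8: S0 reads c1=2 → after 1×micro: 20399/256; S1 reads c2=1 → after 1×micro: 2; S2 reads c0=20399/256 → after 2×micro: 0 ⇒ (c0=20399/256, c1=2, c2=0)

S0 state at macro-step 8 = 20399/256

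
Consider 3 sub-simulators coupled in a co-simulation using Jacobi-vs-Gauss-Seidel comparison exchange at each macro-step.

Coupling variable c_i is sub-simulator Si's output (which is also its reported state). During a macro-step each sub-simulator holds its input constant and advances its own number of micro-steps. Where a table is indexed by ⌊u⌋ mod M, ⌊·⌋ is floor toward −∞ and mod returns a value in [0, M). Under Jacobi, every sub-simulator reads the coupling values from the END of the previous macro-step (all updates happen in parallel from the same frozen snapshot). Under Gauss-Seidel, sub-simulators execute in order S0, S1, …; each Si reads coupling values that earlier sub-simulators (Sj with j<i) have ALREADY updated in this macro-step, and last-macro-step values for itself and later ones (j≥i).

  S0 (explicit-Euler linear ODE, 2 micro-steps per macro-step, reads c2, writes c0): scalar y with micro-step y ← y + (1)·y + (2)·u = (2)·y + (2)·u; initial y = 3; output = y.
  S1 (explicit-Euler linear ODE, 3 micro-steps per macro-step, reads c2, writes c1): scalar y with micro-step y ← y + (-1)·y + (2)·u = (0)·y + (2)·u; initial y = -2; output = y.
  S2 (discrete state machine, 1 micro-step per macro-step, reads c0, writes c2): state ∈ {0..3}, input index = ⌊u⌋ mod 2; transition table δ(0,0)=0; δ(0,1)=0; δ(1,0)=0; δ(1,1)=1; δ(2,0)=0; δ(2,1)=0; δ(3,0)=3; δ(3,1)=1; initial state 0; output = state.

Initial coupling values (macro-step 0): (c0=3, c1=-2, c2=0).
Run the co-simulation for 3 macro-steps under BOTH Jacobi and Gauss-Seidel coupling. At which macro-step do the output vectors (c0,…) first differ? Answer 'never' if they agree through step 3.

first divergence at macro-step: never

[Jacobi] macro 1: S0 reads c2=0 → after 2×micro: 12; S1 reads c2=0 → after 3×micro: 0; S2 reads c0=3 → after 1×micro: 0 ⇒ (c0=12, c1=0, c2=0)
[Jacobi] macro 2: S0 reads c2=0 → after 2×micro: 48; S1 reads c2=0 → after 3×micro: 0; S2 reads c0=12 → after 1×micro: 0 ⇒ (c0=48, c1=0, c2=0)
[Jacobi] macro 3: S0 reads c2=0 → after 2×micro: 192; S1 reads c2=0 → after 3×micro: 0; S2 reads c0=48 → after 1×micro: 0 ⇒ (c0=192, c1=0, c2=0)
[Gauss-Seidel] macro 1: S0 reads c2=0 → after 2×micro: 12; S1 reads c2=0 → after 3×micro: 0; S2 reads c0=12 → after 1×micro: 0 ⇒ (c0=12, c1=0, c2=0)
[Gauss-Seidel] macro 2: S0 reads c2=0 → after 2×micro: 48; S1 reads c2=0 → after 3×micro: 0; S2 reads c0=48 → after 1×micro: 0 ⇒ (c0=48, c1=0, c2=0)
[Gauss-Seidel] macro 3: S0 reads c2=0 → after 2×micro: 192; S1 reads c2=0 → after 3×micro: 0; S2 reads c0=192 → after 1×micro: 0 ⇒ (c0=192, c1=0, c2=0)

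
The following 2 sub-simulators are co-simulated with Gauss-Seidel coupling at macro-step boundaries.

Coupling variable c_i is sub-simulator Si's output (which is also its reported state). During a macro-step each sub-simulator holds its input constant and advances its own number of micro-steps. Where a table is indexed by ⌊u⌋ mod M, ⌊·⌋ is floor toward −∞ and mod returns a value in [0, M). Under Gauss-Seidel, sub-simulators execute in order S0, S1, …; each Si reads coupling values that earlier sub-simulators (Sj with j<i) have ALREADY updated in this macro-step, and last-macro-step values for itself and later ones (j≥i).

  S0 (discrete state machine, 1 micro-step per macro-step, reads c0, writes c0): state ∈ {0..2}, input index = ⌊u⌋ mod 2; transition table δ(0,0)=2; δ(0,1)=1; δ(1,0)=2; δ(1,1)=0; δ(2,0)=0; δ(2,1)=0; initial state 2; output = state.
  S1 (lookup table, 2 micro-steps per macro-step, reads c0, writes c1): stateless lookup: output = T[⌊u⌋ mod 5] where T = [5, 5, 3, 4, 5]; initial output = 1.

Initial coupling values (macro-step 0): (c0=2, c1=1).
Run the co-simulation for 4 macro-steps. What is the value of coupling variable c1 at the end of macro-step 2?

macro 1: S0 reads c0=2 → after 1×micro: 0; S1 reads c0=0 → after 2×micro: 5 ⇒ (c0=0, c1=5)
macro 2: S0 reads c0=0 → after 1×micro: 2; S1 reads c0=2 → after 2×micro: 3 ⇒ (c0=2, c1=3)
macro 3: S0 reads c0=2 → after 1×micro: 0; S1 reads c0=0 → after 2×micro: 5 ⇒ (c0=0, c1=5)
macro 4: S0 reads c0=0 → after 1×micro: 2; S1 reads c0=2 → after 2×micro: 3 ⇒ (c0=2, c1=3)

c1 at macro-step 2 = 3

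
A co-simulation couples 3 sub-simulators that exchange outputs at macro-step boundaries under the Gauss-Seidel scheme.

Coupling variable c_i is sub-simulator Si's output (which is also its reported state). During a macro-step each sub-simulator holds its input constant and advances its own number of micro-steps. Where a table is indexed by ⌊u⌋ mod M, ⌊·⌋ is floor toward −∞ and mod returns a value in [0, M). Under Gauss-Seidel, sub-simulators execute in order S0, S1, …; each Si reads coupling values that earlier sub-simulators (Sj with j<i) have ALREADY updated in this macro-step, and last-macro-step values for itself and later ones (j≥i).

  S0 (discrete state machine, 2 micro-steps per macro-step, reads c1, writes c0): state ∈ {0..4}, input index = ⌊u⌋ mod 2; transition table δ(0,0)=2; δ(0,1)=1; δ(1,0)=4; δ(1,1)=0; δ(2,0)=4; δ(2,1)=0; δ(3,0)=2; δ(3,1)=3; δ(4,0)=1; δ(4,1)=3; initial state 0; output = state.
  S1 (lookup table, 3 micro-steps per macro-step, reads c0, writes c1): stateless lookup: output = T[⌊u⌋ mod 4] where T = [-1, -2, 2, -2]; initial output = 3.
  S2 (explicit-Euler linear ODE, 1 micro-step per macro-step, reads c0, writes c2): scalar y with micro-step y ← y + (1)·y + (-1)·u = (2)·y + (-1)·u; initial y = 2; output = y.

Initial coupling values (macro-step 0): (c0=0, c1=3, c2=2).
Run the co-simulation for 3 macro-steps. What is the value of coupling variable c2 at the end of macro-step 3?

macro 1: S0 reads c1=3 → after 2×micro: 0; S1 reads c0=0 → after 3×micro: -1; S2 reads c0=0 → after 1×micro: 4 ⇒ (c0=0, c1=-1, c2=4)
macro 2: S0 reads c1=-1 → after 2×micro: 0; S1 reads c0=0 → after 3×micro: -1; S2 reads c0=0 → after 1×micro: 8 ⇒ (c0=0, c1=-1, c2=8)
macro 3: S0 reads c1=-1 → after 2×micro: 0; S1 reads c0=0 → after 3×micro: -1; S2 reads c0=0 → after 1×micro: 16 ⇒ (c0=0, c1=-1, c2=16)

c2 at macro-step 3 = 16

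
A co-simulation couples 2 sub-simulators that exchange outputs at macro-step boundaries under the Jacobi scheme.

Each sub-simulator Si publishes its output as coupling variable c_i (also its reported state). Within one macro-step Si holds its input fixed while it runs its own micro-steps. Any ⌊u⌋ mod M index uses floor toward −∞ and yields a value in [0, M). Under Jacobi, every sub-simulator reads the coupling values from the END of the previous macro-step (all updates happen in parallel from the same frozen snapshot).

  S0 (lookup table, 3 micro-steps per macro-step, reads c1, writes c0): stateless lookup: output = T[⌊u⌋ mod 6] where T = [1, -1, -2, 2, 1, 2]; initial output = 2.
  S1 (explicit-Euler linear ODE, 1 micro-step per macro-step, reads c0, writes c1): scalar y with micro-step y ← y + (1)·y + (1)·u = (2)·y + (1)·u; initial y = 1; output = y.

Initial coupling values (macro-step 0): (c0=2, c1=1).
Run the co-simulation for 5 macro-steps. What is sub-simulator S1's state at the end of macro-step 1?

macro 1: S0 reads c1=1 → after 3×micro: -1; S1 reads c0=2 → after 1×micro: 4 ⇒ (c0=-1, c1=4)
macro 2: S0 reads c1=4 → after 3×micro: 1; S1 reads c0=-1 → after 1×micro: 7 ⇒ (c0=1, c1=7)
macro 3: S0 reads c1=7 → after 3×micro: -1; S1 reads c0=1 → after 1×micro: 15 ⇒ (c0=-1, c1=15)
macro 4: S0 reads c1=15 → after 3×micro: 2; S1 reads c0=-1 → after 1×micro: 29 ⇒ (c0=2, c1=29)
macro 5: S0 reads c1=29 → after 3×micro: 2; S1 reads c0=2 → after 1×micro: 60 ⇒ (c0=2, c1=60)

S1 state at macro-step 1 = 4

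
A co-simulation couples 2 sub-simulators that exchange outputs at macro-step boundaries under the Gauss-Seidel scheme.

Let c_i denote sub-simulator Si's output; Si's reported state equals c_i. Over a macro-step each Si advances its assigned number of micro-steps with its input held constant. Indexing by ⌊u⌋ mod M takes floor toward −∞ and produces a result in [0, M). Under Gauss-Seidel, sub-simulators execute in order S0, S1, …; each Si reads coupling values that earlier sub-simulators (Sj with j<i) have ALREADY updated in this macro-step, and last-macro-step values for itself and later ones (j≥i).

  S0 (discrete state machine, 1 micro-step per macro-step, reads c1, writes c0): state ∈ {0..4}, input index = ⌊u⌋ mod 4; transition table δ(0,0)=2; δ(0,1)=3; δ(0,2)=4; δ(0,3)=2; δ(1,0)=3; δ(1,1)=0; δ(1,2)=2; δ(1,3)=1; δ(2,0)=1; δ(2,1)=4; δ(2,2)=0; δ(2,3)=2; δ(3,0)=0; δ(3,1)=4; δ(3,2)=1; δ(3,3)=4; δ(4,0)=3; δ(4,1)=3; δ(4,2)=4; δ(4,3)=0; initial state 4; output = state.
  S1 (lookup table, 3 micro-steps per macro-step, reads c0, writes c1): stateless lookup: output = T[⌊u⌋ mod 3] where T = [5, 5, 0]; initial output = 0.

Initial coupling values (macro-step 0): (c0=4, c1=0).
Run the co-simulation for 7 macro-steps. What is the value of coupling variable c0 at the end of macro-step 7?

c0 at macro-step 7 = 3

macro 1: S0 reads c1=0 → after 1×micro: 3; S1 reads c0=3 → after 3×micro: 5 ⇒ (c0=3, c1=5)
macro 2: S0 reads c1=5 → after 1×micro: 4; S1 reads c0=4 → after 3×micro: 5 ⇒ (c0=4, c1=5)
macro 3: S0 reads c1=5 → after 1×micro: 3; S1 reads c0=3 → after 3×micro: 5 ⇒ (c0=3, c1=5)
macro 4: S0 reads c1=5 → after 1×micro: 4; S1 reads c0=4 → after 3×micro: 5 ⇒ (c0=4, c1=5)
macro 5: S0 reads c1=5 → after 1×micro: 3; S1 reads c0=3 → after 3×micro: 5 ⇒ (c0=3, c1=5)
macro 6: S0 reads c1=5 → after 1×micro: 4; S1 reads c0=4 → after 3×micro: 5 ⇒ (c0=4, c1=5)
macro 7: S0 reads c1=5 → after 1×micro: 3; S1 reads c0=3 → after 3×micro: 5 ⇒ (c0=3, c1=5)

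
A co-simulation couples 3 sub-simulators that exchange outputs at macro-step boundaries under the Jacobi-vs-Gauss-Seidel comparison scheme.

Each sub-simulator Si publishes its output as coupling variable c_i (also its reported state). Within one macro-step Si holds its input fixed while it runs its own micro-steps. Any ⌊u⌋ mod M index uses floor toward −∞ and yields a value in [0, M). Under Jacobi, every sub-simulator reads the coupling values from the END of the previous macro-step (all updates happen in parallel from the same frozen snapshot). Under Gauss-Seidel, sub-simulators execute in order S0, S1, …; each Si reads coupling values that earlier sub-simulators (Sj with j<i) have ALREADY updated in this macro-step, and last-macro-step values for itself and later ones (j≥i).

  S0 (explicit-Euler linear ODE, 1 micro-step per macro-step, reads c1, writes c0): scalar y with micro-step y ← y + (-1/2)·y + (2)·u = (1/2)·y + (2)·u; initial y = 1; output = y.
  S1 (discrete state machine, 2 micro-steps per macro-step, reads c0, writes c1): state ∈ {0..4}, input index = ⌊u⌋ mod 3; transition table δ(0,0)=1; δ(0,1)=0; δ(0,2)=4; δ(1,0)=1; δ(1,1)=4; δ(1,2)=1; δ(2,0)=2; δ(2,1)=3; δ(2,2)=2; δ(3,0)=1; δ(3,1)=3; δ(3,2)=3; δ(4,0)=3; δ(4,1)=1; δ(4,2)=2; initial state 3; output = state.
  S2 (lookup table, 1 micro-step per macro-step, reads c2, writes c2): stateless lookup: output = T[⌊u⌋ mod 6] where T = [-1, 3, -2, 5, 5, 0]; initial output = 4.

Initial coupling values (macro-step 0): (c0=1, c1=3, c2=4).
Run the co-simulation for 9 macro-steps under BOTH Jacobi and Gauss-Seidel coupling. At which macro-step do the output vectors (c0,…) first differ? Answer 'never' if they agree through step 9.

[Jacobi] macro 1: S0 reads c1=3 → after 1×micro: 13/2; S1 reads c0=1 → after 2×micro: 3; S2 reads c2=4 → after 1×micro: 5 ⇒ (c0=13/2, c1=3, c2=5)
[Jacobi] macro 2: S0 reads c1=3 → after 1×micro: 37/4; S1 reads c0=13/2 → after 2×micro: 1; S2 reads c2=5 → after 1×micro: 0 ⇒ (c0=37/4, c1=1, c2=0)
[Jacobi] macro 3: S0 reads c1=1 → after 1×micro: 53/8; S1 reads c0=37/4 → after 2×micro: 1; S2 reads c2=0 → after 1×micro: -1 ⇒ (c0=53/8, c1=1, c2=-1)
[Jacobi] macro 4: S0 reads c1=1 → after 1×micro: 85/16; S1 reads c0=53/8 → after 2×micro: 1; S2 reads c2=-1 → after 1×micro: 0 ⇒ (c0=85/16, c1=1, c2=0)
[Jacobi] macro 5: S0 reads c1=1 → after 1×micro: 149/32; S1 reads c0=85/16 → after 2×micro: 1; S2 reads c2=0 → after 1×micro: -1 ⇒ (c0=149/32, c1=1, c2=-1)
[Jacobi] macro 6: S0 reads c1=1 → after 1×micro: 277/64; S1 reads c0=149/32 → after 2×micro: 1; S2 reads c2=-1 → after 1×micro: 0 ⇒ (c0=277/64, c1=1, c2=0)
[Jacobi] macro 7: S0 reads c1=1 → after 1×micro: 533/128; S1 reads c0=277/64 → after 2×micro: 1; S2 reads c2=0 → after 1×micro: -1 ⇒ (c0=533/128, c1=1, c2=-1)
[Jacobi] macro 8: S0 reads c1=1 → after 1×micro: 1045/256; S1 reads c0=533/128 → after 2×micro: 1; S2 reads c2=-1 → after 1×micro: 0 ⇒ (c0=1045/256, c1=1, c2=0)
[Jacobi] macro 9: S0 reads c1=1 → after 1×micro: 2069/512; S1 reads c0=1045/256 → after 2×micro: 1; S2 reads c2=0 → after 1×micro: -1 ⇒ (c0=2069/512, c1=1, c2=-1)
[Gauss-Seidel] macro 1: S0 reads c1=3 → after 1×micro: 13/2; S1 reads c0=13/2 → after 2×micro: 1; S2 reads c2=4 → after 1×micro: 5 ⇒ (c0=13/2, c1=1, c2=5)
[Gauss-Seidel] macro 2: S0 reads c1=1 → after 1×micro: 21/4; S1 reads c0=21/4 → after 2×micro: 1; S2 reads c2=5 → after 1×micro: 0 ⇒ (c0=21/4, c1=1, c2=0)
[Gauss-Seidel] macro 3: S0 reads c1=1 → after 1×micro: 37/8; S1 reads c0=37/8 → after 2×micro: 1; S2 reads c2=0 → after 1×micro: -1 ⇒ (c0=37/8, c1=1, c2=-1)
[Gauss-Seidel] macro 4: S0 reads c1=1 → after 1×micro: 69/16; S1 reads c0=69/16 → after 2×micro: 1; S2 reads c2=-1 → after 1×micro: 0 ⇒ (c0=69/16, c1=1, c2=0)
[Gauss-Seidel] macro 5: S0 reads c1=1 → after 1×micro: 133/32; S1 reads c0=133/32 → after 2×micro: 1; S2 reads c2=0 → after 1×micro: -1 ⇒ (c0=133/32, c1=1, c2=-1)
[Gauss-Seidel] macro 6: S0 reads c1=1 → after 1×micro: 261/64; S1 reads c0=261/64 → after 2×micro: 1; S2 reads c2=-1 → after 1×micro: 0 ⇒ (c0=261/64, c1=1, c2=0)
[Gauss-Seidel] macro 7: S0 reads c1=1 → after 1×micro: 517/128; S1 reads c0=517/128 → after 2×micro: 1; S2 reads c2=0 → after 1×micro: -1 ⇒ (c0=517/128, c1=1, c2=-1)
[Gauss-Seidel] macro 8: S0 reads c1=1 → after 1×micro: 1029/256; S1 reads c0=1029/256 → after 2×micro: 1; S2 reads c2=-1 → after 1×micro: 0 ⇒ (c0=1029/256, c1=1, c2=0)
[Gauss-Seidel] macro 9: S0 reads c1=1 → after 1×micro: 2053/512; S1 reads c0=2053/512 → after 2×micro: 1; S2 reads c2=0 → after 1×micro: -1 ⇒ (c0=2053/512, c1=1, c2=-1)

first divergence at macro-step: 1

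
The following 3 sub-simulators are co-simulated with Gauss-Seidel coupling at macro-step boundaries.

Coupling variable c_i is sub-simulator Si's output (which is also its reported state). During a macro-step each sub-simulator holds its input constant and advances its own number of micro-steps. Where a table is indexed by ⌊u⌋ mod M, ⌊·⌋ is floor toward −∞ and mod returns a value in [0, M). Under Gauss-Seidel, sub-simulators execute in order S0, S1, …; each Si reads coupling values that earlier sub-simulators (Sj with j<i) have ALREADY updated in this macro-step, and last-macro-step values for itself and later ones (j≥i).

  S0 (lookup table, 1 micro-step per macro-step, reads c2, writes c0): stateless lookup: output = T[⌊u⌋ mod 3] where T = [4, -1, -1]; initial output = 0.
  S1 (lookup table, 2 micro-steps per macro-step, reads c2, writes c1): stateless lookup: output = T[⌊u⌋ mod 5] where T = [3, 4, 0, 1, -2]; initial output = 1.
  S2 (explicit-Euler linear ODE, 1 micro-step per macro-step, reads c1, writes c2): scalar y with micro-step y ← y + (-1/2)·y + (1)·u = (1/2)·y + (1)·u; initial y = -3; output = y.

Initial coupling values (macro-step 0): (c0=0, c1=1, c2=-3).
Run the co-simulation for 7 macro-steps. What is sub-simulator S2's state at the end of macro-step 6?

S2 state at macro-step 6 = 297/64

macro 1: S0 reads c2=-3 → after 1×micro: 4; S1 reads c2=-3 → after 2×micro: 0; S2 reads c1=0 → after 1×micro: -3/2 ⇒ (c0=4, c1=0, c2=-3/2)
macro 2: S0 reads c2=-3/2 → after 1×micro: -1; S1 reads c2=-3/2 → after 2×micro: 1; S2 reads c1=1 → after 1×micro: 1/4 ⇒ (c0=-1, c1=1, c2=1/4)
macro 3: S0 reads c2=1/4 → after 1×micro: 4; S1 reads c2=1/4 → after 2×micro: 3; S2 reads c1=3 → after 1×micro: 25/8 ⇒ (c0=4, c1=3, c2=25/8)
macro 4: S0 reads c2=25/8 → after 1×micro: 4; S1 reads c2=25/8 → after 2×micro: 1; S2 reads c1=1 → after 1×micro: 41/16 ⇒ (c0=4, c1=1, c2=41/16)
macro 5: S0 reads c2=41/16 → after 1×micro: -1; S1 reads c2=41/16 → after 2×micro: 0; S2 reads c1=0 → after 1×micro: 41/32 ⇒ (c0=-1, c1=0, c2=41/32)
macro 6: S0 reads c2=41/32 → after 1×micro: -1; S1 reads c2=41/32 → after 2×micro: 4; S2 reads c1=4 → after 1×micro: 297/64 ⇒ (c0=-1, c1=4, c2=297/64)
macro 7: S0 reads c2=297/64 → after 1×micro: -1; S1 reads c2=297/64 → after 2×micro: -2; S2 reads c1=-2 → after 1×micro: 41/128 ⇒ (c0=-1, c1=-2, c2=41/128)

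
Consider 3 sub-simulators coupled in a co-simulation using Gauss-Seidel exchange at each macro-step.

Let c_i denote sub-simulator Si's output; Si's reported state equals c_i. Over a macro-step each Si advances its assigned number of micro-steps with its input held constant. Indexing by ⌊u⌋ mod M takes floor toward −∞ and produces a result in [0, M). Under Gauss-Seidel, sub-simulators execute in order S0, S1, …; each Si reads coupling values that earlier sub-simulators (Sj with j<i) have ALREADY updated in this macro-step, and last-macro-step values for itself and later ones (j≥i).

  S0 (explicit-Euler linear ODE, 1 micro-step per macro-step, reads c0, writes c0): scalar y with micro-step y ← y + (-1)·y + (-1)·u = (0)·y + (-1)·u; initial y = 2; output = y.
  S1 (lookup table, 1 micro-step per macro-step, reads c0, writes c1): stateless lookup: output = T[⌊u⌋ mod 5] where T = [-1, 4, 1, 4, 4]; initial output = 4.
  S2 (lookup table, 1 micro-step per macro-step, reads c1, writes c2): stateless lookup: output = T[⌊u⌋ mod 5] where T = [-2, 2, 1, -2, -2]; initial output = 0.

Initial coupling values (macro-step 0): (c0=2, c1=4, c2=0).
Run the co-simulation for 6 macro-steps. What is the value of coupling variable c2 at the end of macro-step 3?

c2 at macro-step 3 = -2

macro 1: S0 reads c0=2 → after 1×micro: -2; S1 reads c0=-2 → after 1×micro: 4; S2 reads c1=4 → after 1×micro: -2 ⇒ (c0=-2, c1=4, c2=-2)
macro 2: S0 reads c0=-2 → after 1×micro: 2; S1 reads c0=2 → after 1×micro: 1; S2 reads c1=1 → after 1×micro: 2 ⇒ (c0=2, c1=1, c2=2)
macro 3: S0 reads c0=2 → after 1×micro: -2; S1 reads c0=-2 → after 1×micro: 4; S2 reads c1=4 → after 1×micro: -2 ⇒ (c0=-2, c1=4, c2=-2)
macro 4: S0 reads c0=-2 → after 1×micro: 2; S1 reads c0=2 → after 1×micro: 1; S2 reads c1=1 → after 1×micro: 2 ⇒ (c0=2, c1=1, c2=2)
macro 5: S0 reads c0=2 → after 1×micro: -2; S1 reads c0=-2 → after 1×micro: 4; S2 reads c1=4 → after 1×micro: -2 ⇒ (c0=-2, c1=4, c2=-2)
macro 6: S0 reads c0=-2 → after 1×micro: 2; S1 reads c0=2 → after 1×micro: 1; S2 reads c1=1 → after 1×micro: 2 ⇒ (c0=2, c1=1, c2=2)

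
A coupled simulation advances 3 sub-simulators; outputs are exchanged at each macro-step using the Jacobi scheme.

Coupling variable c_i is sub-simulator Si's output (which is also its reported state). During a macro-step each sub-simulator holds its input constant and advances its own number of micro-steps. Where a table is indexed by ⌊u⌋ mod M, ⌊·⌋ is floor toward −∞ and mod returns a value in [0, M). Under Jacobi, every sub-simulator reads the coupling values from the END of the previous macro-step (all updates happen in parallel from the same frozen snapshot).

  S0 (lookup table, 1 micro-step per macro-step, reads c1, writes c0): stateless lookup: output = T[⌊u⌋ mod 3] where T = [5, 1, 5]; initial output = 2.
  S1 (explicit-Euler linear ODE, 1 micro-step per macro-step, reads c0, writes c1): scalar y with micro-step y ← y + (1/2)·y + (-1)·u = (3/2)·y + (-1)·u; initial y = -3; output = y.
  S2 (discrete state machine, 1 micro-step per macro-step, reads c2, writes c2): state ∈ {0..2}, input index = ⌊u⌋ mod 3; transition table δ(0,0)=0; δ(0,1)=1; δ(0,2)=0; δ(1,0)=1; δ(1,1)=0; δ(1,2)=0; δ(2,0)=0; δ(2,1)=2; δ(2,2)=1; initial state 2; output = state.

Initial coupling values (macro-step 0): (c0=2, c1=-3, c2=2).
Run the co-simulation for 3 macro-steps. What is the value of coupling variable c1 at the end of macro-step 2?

c1 at macro-step 2 = -59/4

macro 1: S0 reads c1=-3 → after 1×micro: 5; S1 reads c0=2 → after 1×micro: -13/2; S2 reads c2=2 → after 1×micro: 1 ⇒ (c0=5, c1=-13/2, c2=1)
macro 2: S0 reads c1=-13/2 → after 1×micro: 5; S1 reads c0=5 → after 1×micro: -59/4; S2 reads c2=1 → after 1×micro: 0 ⇒ (c0=5, c1=-59/4, c2=0)
macro 3: S0 reads c1=-59/4 → after 1×micro: 5; S1 reads c0=5 → after 1×micro: -217/8; S2 reads c2=0 → after 1×micro: 0 ⇒ (c0=5, c1=-217/8, c2=0)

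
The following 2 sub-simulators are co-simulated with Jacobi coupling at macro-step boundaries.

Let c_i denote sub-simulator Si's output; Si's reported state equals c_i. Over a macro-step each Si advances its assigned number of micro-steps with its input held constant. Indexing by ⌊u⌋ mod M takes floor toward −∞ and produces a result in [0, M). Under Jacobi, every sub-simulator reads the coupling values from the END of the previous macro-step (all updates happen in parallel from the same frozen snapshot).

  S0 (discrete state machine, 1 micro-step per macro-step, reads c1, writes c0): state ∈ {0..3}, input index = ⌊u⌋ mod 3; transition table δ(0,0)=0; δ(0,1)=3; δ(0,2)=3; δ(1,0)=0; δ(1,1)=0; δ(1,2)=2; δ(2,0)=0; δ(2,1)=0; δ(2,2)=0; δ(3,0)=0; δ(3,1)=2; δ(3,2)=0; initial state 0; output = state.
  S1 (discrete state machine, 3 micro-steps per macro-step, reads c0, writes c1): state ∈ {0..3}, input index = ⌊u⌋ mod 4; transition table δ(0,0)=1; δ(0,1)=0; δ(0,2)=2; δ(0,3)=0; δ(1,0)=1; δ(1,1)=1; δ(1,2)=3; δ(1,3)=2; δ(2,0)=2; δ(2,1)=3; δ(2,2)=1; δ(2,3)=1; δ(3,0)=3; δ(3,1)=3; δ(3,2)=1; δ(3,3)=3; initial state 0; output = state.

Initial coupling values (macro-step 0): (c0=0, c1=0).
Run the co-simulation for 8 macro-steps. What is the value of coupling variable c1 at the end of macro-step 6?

macro 1: S0 reads c1=0 → after 1×micro: 0; S1 reads c0=0 → after 3×micro: 1 ⇒ (c0=0, c1=1)
macro 2: S0 reads c1=1 → after 1×micro: 3; S1 reads c0=0 → after 3×micro: 1 ⇒ (c0=3, c1=1)
macro 3: S0 reads c1=1 → after 1×micro: 2; S1 reads c0=3 → after 3×micro: 2 ⇒ (c0=2, c1=2)
macro 4: S0 reads c1=2 → after 1×micro: 0; S1 reads c0=2 → after 3×micro: 1 ⇒ (c0=0, c1=1)
macro 5: S0 reads c1=1 → after 1×micro: 3; S1 reads c0=0 → after 3×micro: 1 ⇒ (c0=3, c1=1)
macro 6: S0 reads c1=1 → after 1×micro: 2; S1 reads c0=3 → after 3×micro: 2 ⇒ (c0=2, c1=2)
macro 7: S0 reads c1=2 → after 1×micro: 0; S1 reads c0=2 → after 3×micro: 1 ⇒ (c0=0, c1=1)
macro 8: S0 reads c1=1 → after 1×micro: 3; S1 reads c0=0 → after 3×micro: 1 ⇒ (c0=3, c1=1)

c1 at macro-step 6 = 2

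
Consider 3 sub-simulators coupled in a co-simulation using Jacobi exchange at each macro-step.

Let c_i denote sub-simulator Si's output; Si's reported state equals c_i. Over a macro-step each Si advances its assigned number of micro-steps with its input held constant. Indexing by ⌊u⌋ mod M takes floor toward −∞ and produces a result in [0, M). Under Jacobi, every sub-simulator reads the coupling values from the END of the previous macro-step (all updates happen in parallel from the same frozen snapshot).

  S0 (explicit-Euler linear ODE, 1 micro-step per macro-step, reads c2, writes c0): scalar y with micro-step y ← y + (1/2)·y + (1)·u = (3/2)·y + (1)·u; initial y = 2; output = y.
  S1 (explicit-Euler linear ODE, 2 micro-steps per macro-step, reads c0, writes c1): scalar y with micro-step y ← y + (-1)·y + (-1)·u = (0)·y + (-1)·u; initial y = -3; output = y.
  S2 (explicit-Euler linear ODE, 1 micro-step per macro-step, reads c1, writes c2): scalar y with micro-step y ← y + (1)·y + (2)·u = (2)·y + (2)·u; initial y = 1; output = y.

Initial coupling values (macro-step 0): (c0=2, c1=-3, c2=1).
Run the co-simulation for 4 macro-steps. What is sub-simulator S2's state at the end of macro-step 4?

macro 1: S0 reads c2=1 → after 1×micro: 4; S1 reads c0=2 → after 2×micro: -2; S2 reads c1=-3 → after 1×micro: -4 ⇒ (c0=4, c1=-2, c2=-4)
macro 2: S0 reads c2=-4 → after 1×micro: 2; S1 reads c0=4 → after 2×micro: -4; S2 reads c1=-2 → after 1×micro: -12 ⇒ (c0=2, c1=-4, c2=-12)
macro 3: S0 reads c2=-12 → after 1×micro: -9; S1 reads c0=2 → after 2×micro: -2; S2 reads c1=-4 → after 1×micro: -32 ⇒ (c0=-9, c1=-2, c2=-32)
macro 4: S0 reads c2=-32 → after 1×micro: -91/2; S1 reads c0=-9 → after 2×micro: 9; S2 reads c1=-2 → after 1×micro: -68 ⇒ (c0=-91/2, c1=9, c2=-68)

S2 state at macro-step 4 = -68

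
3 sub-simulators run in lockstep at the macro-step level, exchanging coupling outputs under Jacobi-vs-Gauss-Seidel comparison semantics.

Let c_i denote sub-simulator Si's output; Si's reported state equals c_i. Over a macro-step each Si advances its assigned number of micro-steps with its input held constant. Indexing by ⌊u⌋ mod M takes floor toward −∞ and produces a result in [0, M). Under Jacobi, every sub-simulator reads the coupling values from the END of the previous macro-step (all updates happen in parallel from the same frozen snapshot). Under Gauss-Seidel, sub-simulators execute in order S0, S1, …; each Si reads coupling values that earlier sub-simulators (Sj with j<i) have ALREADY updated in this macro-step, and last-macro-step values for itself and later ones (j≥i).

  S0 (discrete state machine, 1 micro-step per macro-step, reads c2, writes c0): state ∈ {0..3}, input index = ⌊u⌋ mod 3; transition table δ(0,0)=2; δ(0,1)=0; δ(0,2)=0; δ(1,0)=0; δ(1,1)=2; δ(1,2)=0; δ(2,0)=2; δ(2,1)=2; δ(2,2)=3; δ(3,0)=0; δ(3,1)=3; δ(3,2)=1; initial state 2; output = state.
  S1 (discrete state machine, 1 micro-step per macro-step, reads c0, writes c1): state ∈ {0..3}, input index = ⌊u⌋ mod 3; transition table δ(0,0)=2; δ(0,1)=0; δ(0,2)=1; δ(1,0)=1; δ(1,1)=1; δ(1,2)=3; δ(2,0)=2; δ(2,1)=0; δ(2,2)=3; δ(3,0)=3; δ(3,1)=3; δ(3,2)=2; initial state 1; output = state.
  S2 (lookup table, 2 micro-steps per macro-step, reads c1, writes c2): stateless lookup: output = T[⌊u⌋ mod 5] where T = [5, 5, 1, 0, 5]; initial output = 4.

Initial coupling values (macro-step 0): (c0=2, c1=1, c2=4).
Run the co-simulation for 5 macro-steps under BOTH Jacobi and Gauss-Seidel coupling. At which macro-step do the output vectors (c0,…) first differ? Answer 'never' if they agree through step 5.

[Jacobi] macro 1: S0 reads c2=4 → after 1×micro: 2; S1 reads c0=2 → after 1×micro: 3; S2 reads c1=1 → after 2×micro: 5 ⇒ (c0=2, c1=3, c2=5)
[Jacobi] macro 2: S0 reads c2=5 → after 1×micro: 3; S1 reads c0=2 → after 1×micro: 2; S2 reads c1=3 → after 2×micro: 0 ⇒ (c0=3, c1=2, c2=0)
[Jacobi] macro 3: S0 reads c2=0 → after 1×micro: 0; S1 reads c0=3 → after 1×micro: 2; S2 reads c1=2 → after 2×micro: 1 ⇒ (c0=0, c1=2, c2=1)
[Jacobi] macro 4: S0 reads c2=1 → after 1×micro: 0; S1 reads c0=0 → after 1×micro: 2; S2 reads c1=2 → after 2×micro: 1 ⇒ (c0=0, c1=2, c2=1)
[Jacobi] macro 5: S0 reads c2=1 → after 1×micro: 0; S1 reads c0=0 → after 1×micro: 2; S2 reads c1=2 → after 2×micro: 1 ⇒ (c0=0, c1=2, c2=1)
[Gauss-Seidel] macro 1: S0 reads c2=4 → after 1×micro: 2; S1 reads c0=2 → after 1×micro: 3; S2 reads c1=3 → after 2×micro: 0 ⇒ (c0=2, c1=3, c2=0)
[Gauss-Seidel] macro 2: S0 reads c2=0 → after 1×micro: 2; S1 reads c0=2 → after 1×micro: 2; S2 reads c1=2 → after 2×micro: 1 ⇒ (c0=2, c1=2, c2=1)
[Gauss-Seidel] macro 3: S0 reads c2=1 → after 1×micro: 2; S1 reads c0=2 → after 1×micro: 3; S2 reads c1=3 → after 2×micro: 0 ⇒ (c0=2, c1=3, c2=0)
[Gauss-Seidel] macro 4: S0 reads c2=0 → after 1×micro: 2; S1 reads c0=2 → after 1×micro: 2; S2 reads c1=2 → after 2×micro: 1 ⇒ (c0=2, c1=2, c2=1)
[Gauss-Seidel] macro 5: S0 reads c2=1 → after 1×micro: 2; S1 reads c0=2 → after 1×micro: 3; S2 reads c1=3 → after 2×micro: 0 ⇒ (c0=2, c1=3, c2=0)

first divergence at macro-step: 1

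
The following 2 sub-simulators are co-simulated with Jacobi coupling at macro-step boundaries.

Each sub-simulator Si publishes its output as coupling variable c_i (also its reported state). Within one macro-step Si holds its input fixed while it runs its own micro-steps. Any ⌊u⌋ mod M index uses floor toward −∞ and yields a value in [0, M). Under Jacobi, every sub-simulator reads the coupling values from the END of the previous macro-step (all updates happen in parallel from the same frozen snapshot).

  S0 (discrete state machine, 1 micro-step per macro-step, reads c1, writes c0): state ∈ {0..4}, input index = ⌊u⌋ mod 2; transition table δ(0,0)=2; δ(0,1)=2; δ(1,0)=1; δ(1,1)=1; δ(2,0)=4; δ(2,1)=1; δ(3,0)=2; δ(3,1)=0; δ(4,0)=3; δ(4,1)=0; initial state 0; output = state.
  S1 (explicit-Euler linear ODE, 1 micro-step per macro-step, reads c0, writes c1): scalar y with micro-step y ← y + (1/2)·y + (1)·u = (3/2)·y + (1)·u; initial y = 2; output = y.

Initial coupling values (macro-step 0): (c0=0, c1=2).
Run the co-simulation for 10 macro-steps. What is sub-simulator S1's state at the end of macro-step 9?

S1 state at macro-step 9 = 36667/256

macro 1: S0 reads c1=2 → after 1×micro: 2; S1 reads c0=0 → after 1×micro: 3 ⇒ (c0=2, c1=3)
macro 2: S0 reads c1=3 → after 1×micro: 1; S1 reads c0=2 → after 1×micro: 13/2 ⇒ (c0=1, c1=13/2)
macro 3: S0 reads c1=13/2 → after 1×micro: 1; S1 reads c0=1 → after 1×micro: 43/4 ⇒ (c0=1, c1=43/4)
macro 4: S0 reads c1=43/4 → after 1×micro: 1; S1 reads c0=1 → after 1×micro: 137/8 ⇒ (c0=1, c1=137/8)
macro 5: S0 reads c1=137/8 → after 1×micro: 1; S1 reads c0=1 → after 1×micro: 427/16 ⇒ (c0=1, c1=427/16)
macro 6: S0 reads c1=427/16 → after 1×micro: 1; S1 reads c0=1 → after 1×micro: 1313/32 ⇒ (c0=1, c1=1313/32)
macro 7: S0 reads c1=1313/32 → after 1×micro: 1; S1 reads c0=1 → after 1×micro: 4003/64 ⇒ (c0=1, c1=4003/64)
macro 8: S0 reads c1=4003/64 → after 1×micro: 1; S1 reads c0=1 → after 1×micro: 12137/128 ⇒ (c0=1, c1=12137/128)
macro 9: S0 reads c1=12137/128 → after 1×micro: 1; S1 reads c0=1 → after 1×micro: 36667/256 ⇒ (c0=1, c1=36667/256)
macro 10: S0 reads c1=36667/256 → after 1×micro: 1; S1 reads c0=1 → after 1×micro: 110513/512 ⇒ (c0=1, c1=110513/512)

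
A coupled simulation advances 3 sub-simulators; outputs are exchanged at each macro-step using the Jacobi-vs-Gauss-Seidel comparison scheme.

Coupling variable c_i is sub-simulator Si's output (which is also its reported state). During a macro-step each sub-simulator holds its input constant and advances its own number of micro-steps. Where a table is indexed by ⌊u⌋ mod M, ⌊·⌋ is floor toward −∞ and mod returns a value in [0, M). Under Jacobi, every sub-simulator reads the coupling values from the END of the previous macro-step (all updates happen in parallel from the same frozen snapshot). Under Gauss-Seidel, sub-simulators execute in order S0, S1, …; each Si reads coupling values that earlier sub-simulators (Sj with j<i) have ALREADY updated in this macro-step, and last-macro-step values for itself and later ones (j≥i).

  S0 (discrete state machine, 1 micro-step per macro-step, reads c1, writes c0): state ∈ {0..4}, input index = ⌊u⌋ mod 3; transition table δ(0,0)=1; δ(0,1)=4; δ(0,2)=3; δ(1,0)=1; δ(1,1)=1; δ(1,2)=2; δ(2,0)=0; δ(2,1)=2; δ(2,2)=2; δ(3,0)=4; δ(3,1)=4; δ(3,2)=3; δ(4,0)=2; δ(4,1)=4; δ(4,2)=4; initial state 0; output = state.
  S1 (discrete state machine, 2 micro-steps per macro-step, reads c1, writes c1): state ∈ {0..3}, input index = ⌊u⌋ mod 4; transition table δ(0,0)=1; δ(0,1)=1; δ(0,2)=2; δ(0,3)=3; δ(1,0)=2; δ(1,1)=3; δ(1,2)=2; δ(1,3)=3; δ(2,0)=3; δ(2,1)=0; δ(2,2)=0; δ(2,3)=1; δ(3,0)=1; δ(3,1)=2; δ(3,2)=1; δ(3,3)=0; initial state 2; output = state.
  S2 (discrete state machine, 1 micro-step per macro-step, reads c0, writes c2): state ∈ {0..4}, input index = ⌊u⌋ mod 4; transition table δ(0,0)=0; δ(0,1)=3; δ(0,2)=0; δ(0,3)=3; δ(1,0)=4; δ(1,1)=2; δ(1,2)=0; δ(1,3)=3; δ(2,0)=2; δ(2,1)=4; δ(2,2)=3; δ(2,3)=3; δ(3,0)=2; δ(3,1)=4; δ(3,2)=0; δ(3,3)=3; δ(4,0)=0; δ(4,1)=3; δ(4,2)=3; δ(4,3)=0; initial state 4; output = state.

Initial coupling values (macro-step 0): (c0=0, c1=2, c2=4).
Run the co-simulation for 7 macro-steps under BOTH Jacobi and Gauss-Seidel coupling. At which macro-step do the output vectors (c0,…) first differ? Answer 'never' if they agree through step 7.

[Jacobi] macro 1: S0 reads c1=2 → after 1×micro: 3; S1 reads c1=2 → after 2×micro: 2; S2 reads c0=0 → after 1×micro: 0 ⇒ (c0=3, c1=2, c2=0)
[Jacobi] macro 2: S0 reads c1=2 → after 1×micro: 3; S1 reads c1=2 → after 2×micro: 2; S2 reads c0=3 → after 1×micro: 3 ⇒ (c0=3, c1=2, c2=3)
[Jacobi] macro 3: S0 reads c1=2 → after 1×micro: 3; S1 reads c1=2 → after 2×micro: 2; S2 reads c0=3 → after 1×micro: 3 ⇒ (c0=3, c1=2, c2=3)
[Jacobi] macro 4: S0 reads c1=2 → after 1×micro: 3; S1 reads c1=2 → after 2×micro: 2; S2 reads c0=3 → after 1×micro: 3 ⇒ (c0=3, c1=2, c2=3)
[Jacobi] macro 5: S0 reads c1=2 → after 1×micro: 3; S1 reads c1=2 → after 2×micro: 2; S2 reads c0=3 → after 1×micro: 3 ⇒ (c0=3, c1=2, c2=3)
[Jacobi] macro 6: S0 reads c1=2 → after 1×micro: 3; S1 reads c1=2 → after 2×micro: 2; S2 reads c0=3 → after 1×micro: 3 ⇒ (c0=3, c1=2, c2=3)
[Jacobi] macro 7: S0 reads c1=2 → after 1×micro: 3; S1 reads c1=2 → after 2×micro: 2; S2 reads c0=3 → after 1×micro: 3 ⇒ (c0=3, c1=2, c2=3)
[Gauss-Seidel] macro 1: S0 reads c1=2 → after 1×micro: 3; S1 reads c1=2 → after 2×micro: 2; S2 reads c0=3 → after 1×micro: 0 ⇒ (c0=3, c1=2, c2=0)
[Gauss-Seidel] macro 2: S0 reads c1=2 → after 1×micro: 3; S1 reads c1=2 → after 2×micro: 2; S2 reads c0=3 → after 1×micro: 3 ⇒ (c0=3, c1=2, c2=3)
[Gauss-Seidel] macro 3: S0 reads c1=2 → after 1×micro: 3; S1 reads c1=2 → after 2×micro: 2; S2 reads c0=3 → after 1×micro: 3 ⇒ (c0=3, c1=2, c2=3)
[Gauss-Seidel] macro 4: S0 reads c1=2 → after 1×micro: 3; S1 reads c1=2 → after 2×micro: 2; S2 reads c0=3 → after 1×micro: 3 ⇒ (c0=3, c1=2, c2=3)
[Gauss-Seidel] macro 5: S0 reads c1=2 → after 1×micro: 3; S1 reads c1=2 → after 2×micro: 2; S2 reads c0=3 → after 1×micro: 3 ⇒ (c0=3, c1=2, c2=3)
[Gauss-Seidel] macro 6: S0 reads c1=2 → after 1×micro: 3; S1 reads c1=2 → after 2×micro: 2; S2 reads c0=3 → after 1×micro: 3 ⇒ (c0=3, c1=2, c2=3)
[Gauss-Seidel] macro 7: S0 reads c1=2 → after 1×micro: 3; S1 reads c1=2 → after 2×micro: 2; S2 reads c0=3 → after 1×micro: 3 ⇒ (c0=3, c1=2, c2=3)

first divergence at macro-step: never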